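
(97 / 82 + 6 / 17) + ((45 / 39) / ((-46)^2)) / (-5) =29445223 / 19173076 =1.54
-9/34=-0.26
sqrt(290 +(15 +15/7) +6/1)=4*sqrt(959)/7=17.70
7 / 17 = 0.41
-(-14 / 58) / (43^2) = 7 / 53621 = 0.00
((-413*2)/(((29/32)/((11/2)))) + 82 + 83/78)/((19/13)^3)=-1884592853/1193466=-1579.09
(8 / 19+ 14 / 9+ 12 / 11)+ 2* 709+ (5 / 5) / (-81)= 24057043 / 16929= 1421.06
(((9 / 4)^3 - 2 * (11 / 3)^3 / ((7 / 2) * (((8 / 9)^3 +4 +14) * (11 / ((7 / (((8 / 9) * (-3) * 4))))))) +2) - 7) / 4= 2827357 / 1745152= 1.62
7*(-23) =-161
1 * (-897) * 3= -2691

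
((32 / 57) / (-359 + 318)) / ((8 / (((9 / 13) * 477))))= -5724 / 10127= -0.57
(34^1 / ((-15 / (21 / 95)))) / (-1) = 238 / 475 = 0.50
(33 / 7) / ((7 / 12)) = 396 / 49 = 8.08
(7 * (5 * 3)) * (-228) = -23940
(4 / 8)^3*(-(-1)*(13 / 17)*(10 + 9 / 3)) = 169 / 136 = 1.24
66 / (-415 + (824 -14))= 66 / 395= 0.17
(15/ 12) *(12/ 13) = 15/ 13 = 1.15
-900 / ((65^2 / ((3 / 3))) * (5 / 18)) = -648 / 845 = -0.77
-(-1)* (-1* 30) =-30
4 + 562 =566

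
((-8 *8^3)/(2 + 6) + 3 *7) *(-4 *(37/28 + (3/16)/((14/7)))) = 155647/56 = 2779.41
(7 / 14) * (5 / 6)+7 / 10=67 / 60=1.12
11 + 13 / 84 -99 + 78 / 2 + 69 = 1693 / 84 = 20.15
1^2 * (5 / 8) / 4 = 5 / 32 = 0.16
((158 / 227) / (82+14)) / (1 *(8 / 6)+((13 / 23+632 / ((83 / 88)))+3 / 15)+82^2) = 0.00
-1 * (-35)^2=-1225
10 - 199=-189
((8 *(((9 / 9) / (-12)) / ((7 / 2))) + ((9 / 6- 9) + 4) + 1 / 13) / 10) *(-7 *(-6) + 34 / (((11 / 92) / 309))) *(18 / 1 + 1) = -6041742303 / 10010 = -603570.66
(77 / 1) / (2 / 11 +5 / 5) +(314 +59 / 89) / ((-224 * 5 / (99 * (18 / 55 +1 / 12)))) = 278518871 / 5183360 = 53.73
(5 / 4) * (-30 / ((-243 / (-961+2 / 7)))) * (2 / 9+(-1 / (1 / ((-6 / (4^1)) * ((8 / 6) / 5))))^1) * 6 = -134500 / 243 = -553.50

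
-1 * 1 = -1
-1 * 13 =-13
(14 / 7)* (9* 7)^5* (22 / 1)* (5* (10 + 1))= 2401696434060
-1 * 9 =-9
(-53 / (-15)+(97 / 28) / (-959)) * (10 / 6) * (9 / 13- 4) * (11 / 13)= -672464573 / 40841892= -16.47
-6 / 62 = -3 / 31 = -0.10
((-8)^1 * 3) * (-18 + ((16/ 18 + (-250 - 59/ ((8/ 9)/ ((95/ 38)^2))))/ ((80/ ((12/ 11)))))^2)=-28535726761/ 18585600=-1535.37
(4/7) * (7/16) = 1/4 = 0.25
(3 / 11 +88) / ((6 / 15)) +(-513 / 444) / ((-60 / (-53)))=7152169 / 32560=219.66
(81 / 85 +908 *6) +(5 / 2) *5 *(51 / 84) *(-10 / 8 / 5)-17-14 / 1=103121699 / 19040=5416.06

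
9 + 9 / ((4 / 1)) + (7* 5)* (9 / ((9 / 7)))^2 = 6905 / 4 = 1726.25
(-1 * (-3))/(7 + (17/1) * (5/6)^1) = 18/127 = 0.14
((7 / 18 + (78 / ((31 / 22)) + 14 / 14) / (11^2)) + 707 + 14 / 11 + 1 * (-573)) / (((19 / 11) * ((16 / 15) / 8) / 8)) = 91910470 / 19437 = 4728.63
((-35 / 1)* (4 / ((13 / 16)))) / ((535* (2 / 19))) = -3.06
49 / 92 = 0.53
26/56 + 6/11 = 311/308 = 1.01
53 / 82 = 0.65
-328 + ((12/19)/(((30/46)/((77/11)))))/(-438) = -6824362/20805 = -328.02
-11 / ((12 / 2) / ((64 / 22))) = -16 / 3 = -5.33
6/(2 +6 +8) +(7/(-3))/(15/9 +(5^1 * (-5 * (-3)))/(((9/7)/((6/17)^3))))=-88033/498920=-0.18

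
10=10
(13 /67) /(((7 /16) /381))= 79248 /469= 168.97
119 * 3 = 357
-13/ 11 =-1.18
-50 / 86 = -25 / 43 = -0.58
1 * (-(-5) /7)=5 /7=0.71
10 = 10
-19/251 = -0.08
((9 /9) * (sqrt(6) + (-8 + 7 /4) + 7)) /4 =0.80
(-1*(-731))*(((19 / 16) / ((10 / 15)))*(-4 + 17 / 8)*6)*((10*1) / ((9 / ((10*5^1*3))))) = -2441425.78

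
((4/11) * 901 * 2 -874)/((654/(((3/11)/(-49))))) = 1203/646261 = 0.00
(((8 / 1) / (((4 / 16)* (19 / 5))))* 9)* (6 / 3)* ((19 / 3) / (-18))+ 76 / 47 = -7292 / 141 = -51.72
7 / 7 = 1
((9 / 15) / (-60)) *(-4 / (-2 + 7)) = 0.01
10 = 10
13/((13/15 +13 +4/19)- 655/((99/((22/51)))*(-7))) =0.90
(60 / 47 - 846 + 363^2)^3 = 232999035165117545121 / 103823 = 2244194785019865.97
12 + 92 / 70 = 466 / 35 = 13.31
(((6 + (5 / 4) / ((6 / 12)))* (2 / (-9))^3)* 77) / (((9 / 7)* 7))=-5236 / 6561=-0.80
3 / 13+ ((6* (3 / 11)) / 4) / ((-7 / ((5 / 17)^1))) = 7269 / 34034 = 0.21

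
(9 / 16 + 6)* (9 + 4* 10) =5145 / 16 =321.56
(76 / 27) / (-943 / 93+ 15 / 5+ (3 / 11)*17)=-25916 / 23049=-1.12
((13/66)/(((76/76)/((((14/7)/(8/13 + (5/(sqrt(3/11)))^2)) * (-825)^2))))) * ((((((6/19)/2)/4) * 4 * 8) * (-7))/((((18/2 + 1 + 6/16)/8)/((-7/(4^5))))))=1537160625/11351246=135.42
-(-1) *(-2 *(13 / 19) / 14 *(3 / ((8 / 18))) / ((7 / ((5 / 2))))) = -1755 / 7448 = -0.24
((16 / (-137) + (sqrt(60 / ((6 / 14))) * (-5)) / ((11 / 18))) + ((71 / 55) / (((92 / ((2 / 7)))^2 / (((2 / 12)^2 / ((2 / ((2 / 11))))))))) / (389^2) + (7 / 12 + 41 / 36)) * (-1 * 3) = -25053047590843229 / 5201718898628560 + 540 * sqrt(35) / 11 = 285.61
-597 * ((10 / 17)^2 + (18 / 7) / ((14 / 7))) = -1970697 / 2023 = -974.15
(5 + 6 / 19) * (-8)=-808 / 19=-42.53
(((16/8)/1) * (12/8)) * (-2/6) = -1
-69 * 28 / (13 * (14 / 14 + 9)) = -966 / 65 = -14.86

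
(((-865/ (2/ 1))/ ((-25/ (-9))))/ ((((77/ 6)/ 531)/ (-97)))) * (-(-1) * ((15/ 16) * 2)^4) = 7723612.58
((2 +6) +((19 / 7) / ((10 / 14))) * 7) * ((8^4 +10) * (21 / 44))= 7458549 / 110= 67804.99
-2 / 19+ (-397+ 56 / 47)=-395.91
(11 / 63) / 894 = 11 / 56322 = 0.00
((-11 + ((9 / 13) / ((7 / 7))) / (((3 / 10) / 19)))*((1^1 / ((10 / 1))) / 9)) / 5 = 427 / 5850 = 0.07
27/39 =9/13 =0.69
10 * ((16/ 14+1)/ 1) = 150/ 7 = 21.43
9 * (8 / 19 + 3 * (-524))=-268740 / 19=-14144.21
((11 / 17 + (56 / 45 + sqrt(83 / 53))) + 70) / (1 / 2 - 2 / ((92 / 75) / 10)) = -2529862 / 556155 - 46*sqrt(4399) / 38531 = -4.63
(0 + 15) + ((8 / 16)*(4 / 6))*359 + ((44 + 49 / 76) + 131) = 70751 / 228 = 310.31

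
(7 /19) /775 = 7 /14725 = 0.00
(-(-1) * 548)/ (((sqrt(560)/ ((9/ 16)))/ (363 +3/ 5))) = 1120797 * sqrt(35)/ 1400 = 4736.23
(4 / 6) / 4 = 1 / 6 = 0.17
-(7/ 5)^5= -5.38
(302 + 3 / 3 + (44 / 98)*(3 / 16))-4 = 117241 / 392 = 299.08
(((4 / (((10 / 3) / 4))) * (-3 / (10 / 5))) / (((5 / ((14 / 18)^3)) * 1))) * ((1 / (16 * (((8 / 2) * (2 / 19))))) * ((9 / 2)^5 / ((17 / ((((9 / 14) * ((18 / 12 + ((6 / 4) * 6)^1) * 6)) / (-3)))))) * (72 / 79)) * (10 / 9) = 128274111 / 859520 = 149.24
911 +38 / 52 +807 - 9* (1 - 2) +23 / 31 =1393149 / 806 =1728.47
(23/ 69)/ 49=1/ 147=0.01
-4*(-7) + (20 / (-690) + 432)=459.97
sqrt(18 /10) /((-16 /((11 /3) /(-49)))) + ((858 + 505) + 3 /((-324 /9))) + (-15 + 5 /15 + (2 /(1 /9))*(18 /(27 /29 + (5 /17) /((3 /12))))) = 11*sqrt(5) /3920 + 6242255 /4156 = 1501.99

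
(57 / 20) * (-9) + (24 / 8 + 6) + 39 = 22.35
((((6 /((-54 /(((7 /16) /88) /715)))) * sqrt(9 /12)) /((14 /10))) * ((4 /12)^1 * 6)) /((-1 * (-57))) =-sqrt(3) /103289472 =-0.00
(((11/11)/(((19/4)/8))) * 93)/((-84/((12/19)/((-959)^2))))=-2976/2324033887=-0.00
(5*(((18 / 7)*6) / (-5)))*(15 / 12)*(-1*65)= 8775 / 7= 1253.57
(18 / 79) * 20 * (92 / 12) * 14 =38640 / 79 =489.11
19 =19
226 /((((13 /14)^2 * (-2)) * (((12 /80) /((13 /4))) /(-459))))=16943220 /13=1303324.62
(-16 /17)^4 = 0.78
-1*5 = -5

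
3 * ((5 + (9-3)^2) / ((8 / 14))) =861 / 4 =215.25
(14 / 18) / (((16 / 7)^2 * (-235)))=-343 / 541440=-0.00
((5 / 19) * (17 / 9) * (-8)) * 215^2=-31433000 / 171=-183818.71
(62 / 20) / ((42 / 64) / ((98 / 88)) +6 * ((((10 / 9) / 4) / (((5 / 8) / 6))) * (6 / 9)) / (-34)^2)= 752556 / 145295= 5.18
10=10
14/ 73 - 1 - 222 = -16265/ 73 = -222.81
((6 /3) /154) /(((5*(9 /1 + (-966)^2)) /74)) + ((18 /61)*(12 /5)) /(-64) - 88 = -88.01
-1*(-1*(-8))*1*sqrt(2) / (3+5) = -sqrt(2) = -1.41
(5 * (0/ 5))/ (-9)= 0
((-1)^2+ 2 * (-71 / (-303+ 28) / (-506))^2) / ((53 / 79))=764827936989 / 513112146250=1.49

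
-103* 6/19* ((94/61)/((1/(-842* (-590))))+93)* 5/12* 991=-10282818387.59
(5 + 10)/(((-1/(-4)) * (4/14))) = 210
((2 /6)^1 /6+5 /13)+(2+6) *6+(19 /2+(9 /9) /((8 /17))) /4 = 192241 /3744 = 51.35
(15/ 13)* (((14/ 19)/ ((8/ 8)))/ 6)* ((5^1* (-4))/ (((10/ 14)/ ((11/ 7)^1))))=-1540/ 247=-6.23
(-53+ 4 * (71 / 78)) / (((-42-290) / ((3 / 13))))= 0.03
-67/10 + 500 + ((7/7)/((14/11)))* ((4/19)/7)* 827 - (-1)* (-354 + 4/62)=45862133/288610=158.91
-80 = -80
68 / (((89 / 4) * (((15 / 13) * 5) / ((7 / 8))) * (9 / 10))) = 6188 / 12015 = 0.52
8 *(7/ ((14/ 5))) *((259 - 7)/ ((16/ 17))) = 5355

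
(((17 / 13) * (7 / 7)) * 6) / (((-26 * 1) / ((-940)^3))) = 42359784000 / 169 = 250649609.47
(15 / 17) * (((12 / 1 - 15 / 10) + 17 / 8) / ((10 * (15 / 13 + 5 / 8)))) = 0.63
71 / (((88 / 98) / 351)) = 1221129 / 44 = 27752.93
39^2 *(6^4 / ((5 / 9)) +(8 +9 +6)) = 17915859 / 5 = 3583171.80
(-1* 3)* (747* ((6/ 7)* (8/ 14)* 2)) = -107568/ 49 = -2195.27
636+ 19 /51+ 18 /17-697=-3038 /51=-59.57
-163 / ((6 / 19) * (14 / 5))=-15485 / 84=-184.35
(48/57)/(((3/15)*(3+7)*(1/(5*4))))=160/19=8.42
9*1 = 9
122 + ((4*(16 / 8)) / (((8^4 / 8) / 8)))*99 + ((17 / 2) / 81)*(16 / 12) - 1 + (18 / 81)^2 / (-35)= 9084259 / 68040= 133.51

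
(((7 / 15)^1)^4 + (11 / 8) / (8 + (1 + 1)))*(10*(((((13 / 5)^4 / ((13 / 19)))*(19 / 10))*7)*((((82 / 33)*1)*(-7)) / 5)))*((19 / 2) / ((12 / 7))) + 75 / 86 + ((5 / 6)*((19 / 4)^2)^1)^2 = -21595115577859015067 / 689634000000000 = -31313.88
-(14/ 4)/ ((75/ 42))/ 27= -49/ 675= -0.07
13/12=1.08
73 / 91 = 0.80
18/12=3/2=1.50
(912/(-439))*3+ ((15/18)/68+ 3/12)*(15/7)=-2369807/417928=-5.67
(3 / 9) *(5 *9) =15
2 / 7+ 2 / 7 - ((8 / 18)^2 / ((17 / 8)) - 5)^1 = 52807 / 9639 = 5.48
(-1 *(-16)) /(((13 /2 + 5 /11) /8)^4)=15352201216 /547981281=28.02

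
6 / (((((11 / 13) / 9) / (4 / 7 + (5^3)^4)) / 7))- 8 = 1199707033970 / 11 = 109064275815.45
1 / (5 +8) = 1 / 13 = 0.08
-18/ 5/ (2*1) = -9/ 5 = -1.80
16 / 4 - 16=-12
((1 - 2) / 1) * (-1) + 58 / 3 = 61 / 3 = 20.33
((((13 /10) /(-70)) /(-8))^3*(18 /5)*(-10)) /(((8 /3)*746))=-59319 /262019072000000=-0.00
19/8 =2.38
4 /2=2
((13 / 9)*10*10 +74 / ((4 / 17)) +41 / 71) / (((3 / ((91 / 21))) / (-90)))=-38172485 / 639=-59737.85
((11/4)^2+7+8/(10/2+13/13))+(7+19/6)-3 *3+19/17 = 4945/272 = 18.18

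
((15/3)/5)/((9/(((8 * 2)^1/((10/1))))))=8/45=0.18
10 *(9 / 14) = 45 / 7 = 6.43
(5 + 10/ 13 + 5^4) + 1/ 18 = 147613/ 234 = 630.82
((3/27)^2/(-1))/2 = -1/162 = -0.01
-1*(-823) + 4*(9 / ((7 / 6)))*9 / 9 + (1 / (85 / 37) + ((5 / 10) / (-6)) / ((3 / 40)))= 4568786 / 5355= 853.18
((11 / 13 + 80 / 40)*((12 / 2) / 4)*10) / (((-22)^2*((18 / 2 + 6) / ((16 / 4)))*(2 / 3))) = 111 / 3146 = 0.04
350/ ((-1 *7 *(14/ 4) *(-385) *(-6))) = -10/ 1617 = -0.01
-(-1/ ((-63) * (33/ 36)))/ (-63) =4/ 14553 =0.00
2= 2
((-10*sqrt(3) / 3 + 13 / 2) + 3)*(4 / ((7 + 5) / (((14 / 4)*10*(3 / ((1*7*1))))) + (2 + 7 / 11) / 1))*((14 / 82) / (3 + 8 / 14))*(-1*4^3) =-187264 / 5535 + 39424*sqrt(3) / 3321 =-13.27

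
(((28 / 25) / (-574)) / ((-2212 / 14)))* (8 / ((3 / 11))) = 88 / 242925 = 0.00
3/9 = 1/3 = 0.33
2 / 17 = 0.12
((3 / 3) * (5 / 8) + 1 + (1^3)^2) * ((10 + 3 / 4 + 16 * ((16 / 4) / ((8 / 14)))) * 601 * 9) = 55772199 / 32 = 1742881.22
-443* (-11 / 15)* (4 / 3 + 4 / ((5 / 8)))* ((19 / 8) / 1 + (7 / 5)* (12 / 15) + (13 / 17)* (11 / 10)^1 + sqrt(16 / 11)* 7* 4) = 2083436531 / 191250 + 5755456* sqrt(11) / 225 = 95732.40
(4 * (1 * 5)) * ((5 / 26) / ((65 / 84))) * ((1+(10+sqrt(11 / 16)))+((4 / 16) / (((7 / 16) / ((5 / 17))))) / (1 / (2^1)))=210 * sqrt(11) / 169+161880 / 2873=60.47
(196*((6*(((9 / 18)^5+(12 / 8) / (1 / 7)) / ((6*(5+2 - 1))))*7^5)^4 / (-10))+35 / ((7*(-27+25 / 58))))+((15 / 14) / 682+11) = -185494715446335468362608072268603983 / 12496833431470080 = -14843337431321958083.55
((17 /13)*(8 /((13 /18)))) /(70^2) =612 /207025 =0.00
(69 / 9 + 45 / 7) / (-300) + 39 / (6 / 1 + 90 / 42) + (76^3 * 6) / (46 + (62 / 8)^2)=24837.80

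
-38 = -38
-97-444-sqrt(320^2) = -861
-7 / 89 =-0.08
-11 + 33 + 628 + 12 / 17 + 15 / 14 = 155123 / 238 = 651.78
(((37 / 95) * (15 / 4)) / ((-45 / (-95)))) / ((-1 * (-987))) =37 / 11844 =0.00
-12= -12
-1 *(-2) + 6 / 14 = 17 / 7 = 2.43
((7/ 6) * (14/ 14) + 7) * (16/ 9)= 392/ 27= 14.52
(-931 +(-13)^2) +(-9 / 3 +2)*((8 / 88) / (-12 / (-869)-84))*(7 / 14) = -111227537 / 145968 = -762.00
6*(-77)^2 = 35574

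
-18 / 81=-2 / 9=-0.22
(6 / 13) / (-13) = -6 / 169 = -0.04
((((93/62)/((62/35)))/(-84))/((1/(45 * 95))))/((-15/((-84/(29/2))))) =-16.64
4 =4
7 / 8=0.88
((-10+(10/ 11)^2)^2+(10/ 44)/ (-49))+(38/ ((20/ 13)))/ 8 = 5006765823/ 57392720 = 87.24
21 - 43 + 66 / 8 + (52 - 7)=125 / 4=31.25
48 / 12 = 4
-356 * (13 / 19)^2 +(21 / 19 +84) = -29441 / 361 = -81.55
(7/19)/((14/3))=3/38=0.08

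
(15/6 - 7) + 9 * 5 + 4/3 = 251/6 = 41.83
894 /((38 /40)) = 941.05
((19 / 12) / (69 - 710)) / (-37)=19 / 284604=0.00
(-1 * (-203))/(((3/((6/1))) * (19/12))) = 4872/19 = 256.42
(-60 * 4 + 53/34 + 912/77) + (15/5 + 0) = -585377/2618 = -223.60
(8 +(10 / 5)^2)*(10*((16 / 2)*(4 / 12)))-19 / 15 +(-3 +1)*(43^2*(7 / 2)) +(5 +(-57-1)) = -190159 / 15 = -12677.27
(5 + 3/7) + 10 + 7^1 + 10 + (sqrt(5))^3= 5 * sqrt(5) + 227/7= 43.61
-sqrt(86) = -9.27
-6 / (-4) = 3 / 2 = 1.50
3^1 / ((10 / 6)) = 9 / 5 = 1.80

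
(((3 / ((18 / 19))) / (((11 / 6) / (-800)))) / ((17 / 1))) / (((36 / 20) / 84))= -2128000 / 561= -3793.23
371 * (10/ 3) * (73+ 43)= 430360/ 3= 143453.33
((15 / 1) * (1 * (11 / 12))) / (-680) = -11 / 544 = -0.02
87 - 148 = -61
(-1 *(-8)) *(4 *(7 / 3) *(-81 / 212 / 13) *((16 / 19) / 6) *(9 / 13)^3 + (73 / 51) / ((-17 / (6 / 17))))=-48033681200 / 141302434351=-0.34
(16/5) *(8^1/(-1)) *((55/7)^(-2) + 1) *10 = -786944/3025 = -260.15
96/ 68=24/ 17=1.41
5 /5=1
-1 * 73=-73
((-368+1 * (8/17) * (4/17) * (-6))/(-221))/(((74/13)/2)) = 106544/181781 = 0.59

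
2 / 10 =1 / 5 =0.20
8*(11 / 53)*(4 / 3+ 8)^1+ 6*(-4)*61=-230312 / 159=-1448.50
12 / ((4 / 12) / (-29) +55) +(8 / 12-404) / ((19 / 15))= -7230841 / 22724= -318.20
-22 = -22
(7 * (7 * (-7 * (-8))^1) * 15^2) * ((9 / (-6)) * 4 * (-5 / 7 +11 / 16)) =99225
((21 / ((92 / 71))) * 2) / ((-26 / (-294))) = 366.52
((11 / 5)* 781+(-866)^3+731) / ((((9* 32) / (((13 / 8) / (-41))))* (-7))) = -21107432021 / 1653120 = -12768.24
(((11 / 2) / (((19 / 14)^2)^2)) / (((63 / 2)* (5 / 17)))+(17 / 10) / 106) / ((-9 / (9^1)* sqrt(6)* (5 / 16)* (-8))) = 47501077* sqrt(6) / 3729787020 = 0.03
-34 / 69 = -0.49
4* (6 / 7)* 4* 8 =768 / 7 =109.71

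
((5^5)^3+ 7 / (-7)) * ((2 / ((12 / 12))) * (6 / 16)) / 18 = 1271565755.17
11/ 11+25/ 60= 17/ 12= 1.42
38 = 38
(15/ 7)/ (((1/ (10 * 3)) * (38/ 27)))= 6075/ 133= 45.68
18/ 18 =1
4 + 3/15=21/5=4.20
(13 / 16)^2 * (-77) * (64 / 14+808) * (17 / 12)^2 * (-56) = 297099803 / 64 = 4642184.42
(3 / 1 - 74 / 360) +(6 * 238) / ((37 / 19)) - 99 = 4243031 / 6660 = 637.09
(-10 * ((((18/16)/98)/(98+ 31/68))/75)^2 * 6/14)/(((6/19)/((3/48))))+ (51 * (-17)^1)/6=-3483446847353249419/24106898597600000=-144.50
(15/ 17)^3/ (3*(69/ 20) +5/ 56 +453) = 945000/ 637525619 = 0.00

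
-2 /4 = -1 /2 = -0.50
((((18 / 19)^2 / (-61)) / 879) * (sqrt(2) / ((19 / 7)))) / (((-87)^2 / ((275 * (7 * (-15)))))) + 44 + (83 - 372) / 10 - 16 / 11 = 2425500 * sqrt(2) / 103098952787 + 1501 / 110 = 13.65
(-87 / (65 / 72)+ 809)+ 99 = 52756 / 65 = 811.63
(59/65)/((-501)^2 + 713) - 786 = -12860068201/16361410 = -786.00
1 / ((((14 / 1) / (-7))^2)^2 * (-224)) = -1 / 3584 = -0.00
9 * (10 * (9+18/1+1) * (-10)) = -25200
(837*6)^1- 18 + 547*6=8286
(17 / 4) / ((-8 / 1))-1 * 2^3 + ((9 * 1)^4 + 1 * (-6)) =209487 / 32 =6546.47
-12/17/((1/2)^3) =-96/17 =-5.65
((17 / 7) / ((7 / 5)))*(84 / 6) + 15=275 / 7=39.29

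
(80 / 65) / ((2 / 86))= 688 / 13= 52.92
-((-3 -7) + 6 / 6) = 9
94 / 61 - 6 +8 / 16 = -483 / 122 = -3.96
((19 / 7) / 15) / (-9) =-19 / 945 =-0.02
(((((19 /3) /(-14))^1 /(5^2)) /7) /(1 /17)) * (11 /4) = -3553 /29400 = -0.12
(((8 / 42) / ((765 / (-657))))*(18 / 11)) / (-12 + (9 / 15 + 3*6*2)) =-584 / 53669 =-0.01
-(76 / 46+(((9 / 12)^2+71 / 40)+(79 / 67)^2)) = -44437189 / 8259760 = -5.38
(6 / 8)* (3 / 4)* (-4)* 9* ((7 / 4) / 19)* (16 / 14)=-81 / 38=-2.13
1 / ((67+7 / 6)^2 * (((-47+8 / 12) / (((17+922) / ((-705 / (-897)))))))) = -30322188 / 5464233865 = -0.01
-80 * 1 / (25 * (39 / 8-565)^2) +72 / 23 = 7228546408 / 2309126515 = 3.13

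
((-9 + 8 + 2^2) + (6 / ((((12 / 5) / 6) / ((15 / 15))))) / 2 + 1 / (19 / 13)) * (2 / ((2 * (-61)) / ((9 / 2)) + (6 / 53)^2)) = -10744425 / 13016368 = -0.83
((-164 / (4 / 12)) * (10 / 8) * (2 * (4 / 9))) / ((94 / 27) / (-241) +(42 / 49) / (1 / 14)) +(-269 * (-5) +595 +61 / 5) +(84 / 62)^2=71516695279 / 37474195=1908.43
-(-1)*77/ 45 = 77/ 45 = 1.71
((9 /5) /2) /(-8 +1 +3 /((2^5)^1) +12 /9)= -432 /2675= -0.16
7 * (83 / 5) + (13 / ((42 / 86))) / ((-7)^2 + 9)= 710453 / 6090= 116.66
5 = 5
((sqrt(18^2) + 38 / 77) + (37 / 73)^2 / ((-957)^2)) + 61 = 2715809428114 / 34163915247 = 79.49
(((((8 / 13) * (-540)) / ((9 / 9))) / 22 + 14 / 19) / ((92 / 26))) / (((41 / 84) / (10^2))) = -163959600 / 197087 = -831.91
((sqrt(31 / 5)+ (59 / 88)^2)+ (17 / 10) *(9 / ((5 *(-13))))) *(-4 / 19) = -4 *sqrt(155) / 95 - 538909 / 11954800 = -0.57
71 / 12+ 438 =5327 / 12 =443.92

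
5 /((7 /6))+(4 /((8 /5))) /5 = 4.79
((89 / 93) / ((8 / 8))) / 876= 89 / 81468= 0.00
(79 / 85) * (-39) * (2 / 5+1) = -21567 / 425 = -50.75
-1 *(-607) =607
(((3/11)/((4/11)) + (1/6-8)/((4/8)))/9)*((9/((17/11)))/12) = -0.80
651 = 651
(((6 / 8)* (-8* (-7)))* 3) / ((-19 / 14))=-1764 / 19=-92.84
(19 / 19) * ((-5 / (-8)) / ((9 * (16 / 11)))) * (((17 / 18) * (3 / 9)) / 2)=0.01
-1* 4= -4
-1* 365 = -365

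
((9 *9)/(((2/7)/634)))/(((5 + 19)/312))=2336607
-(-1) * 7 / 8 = 7 / 8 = 0.88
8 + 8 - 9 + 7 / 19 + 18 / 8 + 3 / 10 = 3769 / 380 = 9.92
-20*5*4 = -400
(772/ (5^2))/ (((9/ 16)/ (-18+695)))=8362304/ 225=37165.80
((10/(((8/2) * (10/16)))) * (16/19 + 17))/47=1356/893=1.52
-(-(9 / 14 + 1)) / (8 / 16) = 23 / 7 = 3.29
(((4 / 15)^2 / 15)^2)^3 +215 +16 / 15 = 319323172212982194511591 / 1477891880035400390625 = 216.07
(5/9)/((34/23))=115/306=0.38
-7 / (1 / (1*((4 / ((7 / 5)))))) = -20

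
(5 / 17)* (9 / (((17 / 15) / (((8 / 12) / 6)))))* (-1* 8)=-600 / 289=-2.08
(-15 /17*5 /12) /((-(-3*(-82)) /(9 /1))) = 75 /5576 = 0.01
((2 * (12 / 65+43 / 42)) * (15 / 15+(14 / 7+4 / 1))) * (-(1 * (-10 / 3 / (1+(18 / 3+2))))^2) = -2.32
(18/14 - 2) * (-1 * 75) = 375/7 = 53.57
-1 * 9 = -9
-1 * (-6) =6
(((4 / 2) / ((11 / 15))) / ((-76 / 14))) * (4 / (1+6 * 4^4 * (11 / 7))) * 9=-26460 / 3532727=-0.01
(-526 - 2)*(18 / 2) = -4752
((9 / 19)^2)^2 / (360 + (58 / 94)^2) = 14493249 / 103746072001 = 0.00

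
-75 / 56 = -1.34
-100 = -100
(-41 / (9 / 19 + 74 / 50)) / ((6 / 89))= -1733275 / 5568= -311.29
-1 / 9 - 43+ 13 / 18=-763 / 18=-42.39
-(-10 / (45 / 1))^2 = -4 / 81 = -0.05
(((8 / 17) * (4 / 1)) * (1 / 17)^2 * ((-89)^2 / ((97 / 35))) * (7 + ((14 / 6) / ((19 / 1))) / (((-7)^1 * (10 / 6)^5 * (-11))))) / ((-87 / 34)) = -16224079637248 / 318577524375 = -50.93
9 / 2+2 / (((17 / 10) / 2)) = 233 / 34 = 6.85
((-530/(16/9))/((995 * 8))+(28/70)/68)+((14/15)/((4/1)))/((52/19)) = 2266609/42219840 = 0.05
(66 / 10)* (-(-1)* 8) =264 / 5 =52.80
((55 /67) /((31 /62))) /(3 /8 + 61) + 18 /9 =66674 /32897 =2.03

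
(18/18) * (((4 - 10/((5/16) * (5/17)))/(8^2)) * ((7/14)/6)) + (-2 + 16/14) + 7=40363/6720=6.01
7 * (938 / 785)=6566 / 785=8.36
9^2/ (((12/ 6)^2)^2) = 81/ 16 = 5.06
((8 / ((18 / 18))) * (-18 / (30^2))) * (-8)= 32 / 25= 1.28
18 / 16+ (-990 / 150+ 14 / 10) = -163 / 40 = -4.08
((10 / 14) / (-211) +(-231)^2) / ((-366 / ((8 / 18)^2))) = -630513536 / 21893571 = -28.80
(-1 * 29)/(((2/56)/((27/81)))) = -812/3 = -270.67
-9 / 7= -1.29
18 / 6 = 3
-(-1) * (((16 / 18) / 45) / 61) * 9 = 8 / 2745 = 0.00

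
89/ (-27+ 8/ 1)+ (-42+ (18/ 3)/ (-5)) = -47.88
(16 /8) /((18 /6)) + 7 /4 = 29 /12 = 2.42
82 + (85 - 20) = 147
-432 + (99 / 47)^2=-944487 / 2209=-427.56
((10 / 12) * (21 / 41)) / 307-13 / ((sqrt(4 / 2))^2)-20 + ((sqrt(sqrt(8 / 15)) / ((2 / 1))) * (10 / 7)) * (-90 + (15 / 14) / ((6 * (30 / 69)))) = -5017 * 30^(3 / 4) / 1176-333538 / 12587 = -81.18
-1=-1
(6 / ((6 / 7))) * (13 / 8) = 91 / 8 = 11.38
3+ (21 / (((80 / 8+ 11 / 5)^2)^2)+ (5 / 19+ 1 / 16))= 14002135251 / 4209135664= 3.33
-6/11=-0.55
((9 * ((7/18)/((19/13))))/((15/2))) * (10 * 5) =910/57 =15.96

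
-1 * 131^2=-17161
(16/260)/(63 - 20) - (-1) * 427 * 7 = 8354259/2795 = 2989.00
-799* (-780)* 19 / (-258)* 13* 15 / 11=-384838350 / 473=-813611.73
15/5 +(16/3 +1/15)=8.40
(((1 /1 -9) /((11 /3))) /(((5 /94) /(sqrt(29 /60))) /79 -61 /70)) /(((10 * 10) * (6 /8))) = 29109920 * sqrt(435) /16364386004131+2731465717232 /81821930020655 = 0.03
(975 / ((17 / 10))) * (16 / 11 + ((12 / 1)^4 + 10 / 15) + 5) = 2224699750 / 187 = 11896790.11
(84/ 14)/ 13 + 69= 903/ 13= 69.46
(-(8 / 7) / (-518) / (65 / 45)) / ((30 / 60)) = 72 / 23569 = 0.00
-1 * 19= -19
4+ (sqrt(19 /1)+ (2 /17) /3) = 206 /51+ sqrt(19) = 8.40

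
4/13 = 0.31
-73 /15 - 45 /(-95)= -1252 /285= -4.39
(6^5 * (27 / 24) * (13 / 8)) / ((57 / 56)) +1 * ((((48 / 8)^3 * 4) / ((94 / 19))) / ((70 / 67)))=441735012 / 31255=14133.26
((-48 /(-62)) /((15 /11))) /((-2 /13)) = -3.69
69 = 69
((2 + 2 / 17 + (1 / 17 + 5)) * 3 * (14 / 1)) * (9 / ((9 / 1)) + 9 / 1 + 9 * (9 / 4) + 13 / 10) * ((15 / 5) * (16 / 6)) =6466488 / 85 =76076.33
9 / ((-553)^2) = 9 / 305809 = 0.00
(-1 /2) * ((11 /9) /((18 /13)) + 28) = -4679 /324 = -14.44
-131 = -131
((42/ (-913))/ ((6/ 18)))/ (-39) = 42/ 11869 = 0.00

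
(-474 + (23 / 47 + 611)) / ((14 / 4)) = 39.28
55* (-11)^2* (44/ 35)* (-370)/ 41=-21668680/ 287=-75500.63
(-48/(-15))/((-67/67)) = -16/5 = -3.20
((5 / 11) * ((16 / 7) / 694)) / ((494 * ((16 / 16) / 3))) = 60 / 6599593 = 0.00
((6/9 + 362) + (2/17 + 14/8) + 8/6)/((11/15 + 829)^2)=5597775/10533398288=0.00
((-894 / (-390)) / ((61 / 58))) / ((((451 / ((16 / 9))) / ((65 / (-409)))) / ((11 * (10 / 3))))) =-0.05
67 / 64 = 1.05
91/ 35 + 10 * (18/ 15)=73/ 5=14.60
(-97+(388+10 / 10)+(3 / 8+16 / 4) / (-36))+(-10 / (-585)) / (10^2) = 27319841 / 93600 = 291.88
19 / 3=6.33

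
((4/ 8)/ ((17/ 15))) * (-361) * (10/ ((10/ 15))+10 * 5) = -351975/ 34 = -10352.21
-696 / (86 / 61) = -21228 / 43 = -493.67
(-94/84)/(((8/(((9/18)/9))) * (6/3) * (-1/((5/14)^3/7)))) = 5875/232339968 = 0.00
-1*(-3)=3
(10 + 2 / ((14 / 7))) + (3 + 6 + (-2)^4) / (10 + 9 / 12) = 573 / 43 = 13.33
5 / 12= 0.42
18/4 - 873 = -868.50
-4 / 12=-1 / 3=-0.33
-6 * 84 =-504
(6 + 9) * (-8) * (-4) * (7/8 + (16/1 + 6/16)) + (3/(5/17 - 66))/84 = 258965263/31276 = 8280.00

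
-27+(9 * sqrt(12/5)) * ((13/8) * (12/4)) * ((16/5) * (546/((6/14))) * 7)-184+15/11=-2306/11+12520872 * sqrt(15)/25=1939515.51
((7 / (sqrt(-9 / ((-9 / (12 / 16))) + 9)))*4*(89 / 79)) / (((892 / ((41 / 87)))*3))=51086*sqrt(39) / 179323443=0.00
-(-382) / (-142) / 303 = -191 / 21513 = -0.01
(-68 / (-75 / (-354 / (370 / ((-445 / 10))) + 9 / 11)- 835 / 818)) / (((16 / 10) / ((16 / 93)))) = 2.66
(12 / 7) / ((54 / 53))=106 / 63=1.68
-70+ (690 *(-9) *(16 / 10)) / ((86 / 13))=-67594 / 43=-1571.95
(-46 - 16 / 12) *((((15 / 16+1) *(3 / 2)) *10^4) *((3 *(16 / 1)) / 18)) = -11005000 / 3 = -3668333.33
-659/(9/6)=-439.33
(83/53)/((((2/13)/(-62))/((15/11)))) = -501735/583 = -860.61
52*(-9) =-468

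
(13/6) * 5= 65/6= 10.83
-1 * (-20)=20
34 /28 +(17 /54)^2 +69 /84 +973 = 4976113 /5103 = 975.13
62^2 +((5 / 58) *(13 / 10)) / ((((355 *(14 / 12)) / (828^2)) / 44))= 865248932 / 72065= 12006.51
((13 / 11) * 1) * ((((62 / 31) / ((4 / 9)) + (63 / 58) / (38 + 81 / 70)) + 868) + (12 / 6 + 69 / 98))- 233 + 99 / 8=278914688425 / 342756568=813.74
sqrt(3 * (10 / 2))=sqrt(15)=3.87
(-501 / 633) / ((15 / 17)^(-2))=-37575 / 60979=-0.62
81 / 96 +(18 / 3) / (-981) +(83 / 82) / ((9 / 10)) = 2525615 / 1287072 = 1.96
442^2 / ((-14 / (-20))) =1953640 / 7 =279091.43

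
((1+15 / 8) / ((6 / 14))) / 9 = 0.75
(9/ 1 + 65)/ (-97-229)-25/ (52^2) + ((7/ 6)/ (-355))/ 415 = -46021305557/ 194801365200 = -0.24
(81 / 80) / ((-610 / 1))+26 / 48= 79057 / 146400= 0.54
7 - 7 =0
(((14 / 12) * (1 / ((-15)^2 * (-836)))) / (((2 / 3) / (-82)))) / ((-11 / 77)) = -2009 / 376200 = -0.01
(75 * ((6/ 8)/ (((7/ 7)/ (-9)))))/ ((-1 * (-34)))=-2025/ 136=-14.89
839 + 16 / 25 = 20991 / 25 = 839.64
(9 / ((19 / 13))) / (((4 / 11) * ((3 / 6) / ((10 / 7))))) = 6435 / 133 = 48.38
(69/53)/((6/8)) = 92/53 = 1.74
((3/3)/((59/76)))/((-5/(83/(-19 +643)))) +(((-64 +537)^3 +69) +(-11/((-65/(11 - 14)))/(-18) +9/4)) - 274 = 811667121251/7670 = 105823614.24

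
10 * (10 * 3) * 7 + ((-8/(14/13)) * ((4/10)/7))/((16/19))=1028753/490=2099.50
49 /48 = 1.02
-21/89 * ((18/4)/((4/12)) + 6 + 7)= -1113/178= -6.25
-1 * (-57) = 57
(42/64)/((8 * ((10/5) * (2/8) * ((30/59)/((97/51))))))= 40061/65280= 0.61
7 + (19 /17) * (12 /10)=8.34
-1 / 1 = -1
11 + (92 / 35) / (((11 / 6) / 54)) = 34043 / 385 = 88.42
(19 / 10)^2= 361 / 100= 3.61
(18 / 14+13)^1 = 100 / 7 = 14.29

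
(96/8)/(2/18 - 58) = -108/521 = -0.21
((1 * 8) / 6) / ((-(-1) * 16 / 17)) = 17 / 12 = 1.42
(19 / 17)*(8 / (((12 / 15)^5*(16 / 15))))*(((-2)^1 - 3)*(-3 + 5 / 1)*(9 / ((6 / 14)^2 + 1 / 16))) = -1963828125 / 209984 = -9352.28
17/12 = 1.42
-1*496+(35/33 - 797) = -42634/33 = -1291.94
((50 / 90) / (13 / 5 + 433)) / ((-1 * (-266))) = 25 / 5214132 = 0.00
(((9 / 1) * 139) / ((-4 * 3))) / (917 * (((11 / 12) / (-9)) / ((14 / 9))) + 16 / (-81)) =67554 / 39035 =1.73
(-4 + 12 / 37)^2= 18496 / 1369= 13.51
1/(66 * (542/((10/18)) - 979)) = -5/1122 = -0.00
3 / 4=0.75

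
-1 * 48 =-48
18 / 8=9 / 4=2.25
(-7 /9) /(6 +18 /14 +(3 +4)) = -49 /900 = -0.05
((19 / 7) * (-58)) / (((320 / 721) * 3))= -56753 / 480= -118.24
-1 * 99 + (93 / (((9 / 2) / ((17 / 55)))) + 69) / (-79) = -1302904 / 13035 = -99.95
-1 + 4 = 3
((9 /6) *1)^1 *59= 177 /2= 88.50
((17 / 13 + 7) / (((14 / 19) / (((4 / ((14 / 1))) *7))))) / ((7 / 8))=25.77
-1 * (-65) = 65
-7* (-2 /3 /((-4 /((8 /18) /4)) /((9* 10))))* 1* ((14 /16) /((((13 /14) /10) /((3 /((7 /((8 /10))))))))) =-490 /13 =-37.69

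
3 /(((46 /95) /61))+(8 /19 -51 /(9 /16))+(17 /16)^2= 96931967 /335616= 288.82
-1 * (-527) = 527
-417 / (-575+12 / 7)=2919 / 4013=0.73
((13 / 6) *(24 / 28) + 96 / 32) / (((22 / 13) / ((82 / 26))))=697 / 77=9.05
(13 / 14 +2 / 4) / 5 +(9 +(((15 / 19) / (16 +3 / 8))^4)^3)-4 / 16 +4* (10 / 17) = 306463083239541705274729895052357387425774541 / 26909505187607793707913125785071141932239196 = 11.39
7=7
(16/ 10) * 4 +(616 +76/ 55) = 34308/ 55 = 623.78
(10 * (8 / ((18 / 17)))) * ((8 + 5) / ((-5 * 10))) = -884 / 45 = -19.64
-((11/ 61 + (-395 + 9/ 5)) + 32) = 110111/ 305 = 361.02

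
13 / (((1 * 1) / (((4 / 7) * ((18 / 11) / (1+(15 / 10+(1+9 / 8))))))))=2.63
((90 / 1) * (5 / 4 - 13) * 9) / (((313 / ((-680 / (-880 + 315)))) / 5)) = -6471900 / 35369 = -182.98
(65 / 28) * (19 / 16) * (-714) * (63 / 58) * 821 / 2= -3257773155 / 3712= -877632.85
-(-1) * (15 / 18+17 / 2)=28 / 3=9.33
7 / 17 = 0.41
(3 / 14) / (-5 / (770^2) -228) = -25410 / 27036241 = -0.00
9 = 9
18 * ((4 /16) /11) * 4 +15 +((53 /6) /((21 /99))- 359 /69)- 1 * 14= 415225 /10626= 39.08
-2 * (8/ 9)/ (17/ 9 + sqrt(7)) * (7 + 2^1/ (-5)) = 4488/ 695 - 2376 * sqrt(7)/ 695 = -2.59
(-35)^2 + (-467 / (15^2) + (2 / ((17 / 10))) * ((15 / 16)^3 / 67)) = 320930477963 / 262425600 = 1222.94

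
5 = 5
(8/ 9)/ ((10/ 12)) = 16/ 15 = 1.07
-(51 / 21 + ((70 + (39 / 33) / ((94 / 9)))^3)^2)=-1016291404323849534740021243175 / 8555024794381438912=-118794676666.67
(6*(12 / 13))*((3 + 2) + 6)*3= 2376 / 13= 182.77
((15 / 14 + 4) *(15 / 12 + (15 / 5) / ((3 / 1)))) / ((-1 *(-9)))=71 / 56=1.27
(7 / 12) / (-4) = -7 / 48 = -0.15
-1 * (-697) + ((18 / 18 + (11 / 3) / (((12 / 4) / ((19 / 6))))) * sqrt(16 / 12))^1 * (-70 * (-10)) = 697 + 184100 * sqrt(3) / 81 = 4633.67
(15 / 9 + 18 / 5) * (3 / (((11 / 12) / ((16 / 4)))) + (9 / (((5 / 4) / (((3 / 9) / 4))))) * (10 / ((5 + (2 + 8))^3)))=12799738 / 185625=68.95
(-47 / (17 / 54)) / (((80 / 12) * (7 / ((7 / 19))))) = -3807 / 3230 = -1.18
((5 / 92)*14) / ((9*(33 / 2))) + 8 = 54683 / 6831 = 8.01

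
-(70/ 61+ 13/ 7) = -1283/ 427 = -3.00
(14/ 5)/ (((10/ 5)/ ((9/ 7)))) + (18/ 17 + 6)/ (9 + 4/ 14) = 2829/ 1105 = 2.56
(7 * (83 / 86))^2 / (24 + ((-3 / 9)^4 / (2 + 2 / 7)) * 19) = 109369764 / 57757213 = 1.89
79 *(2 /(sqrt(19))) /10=3.62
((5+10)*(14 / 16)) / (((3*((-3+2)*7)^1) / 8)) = -5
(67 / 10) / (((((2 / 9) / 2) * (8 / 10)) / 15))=9045 / 8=1130.62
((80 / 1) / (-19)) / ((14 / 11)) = -440 / 133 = -3.31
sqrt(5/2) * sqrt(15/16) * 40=25 * sqrt(6)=61.24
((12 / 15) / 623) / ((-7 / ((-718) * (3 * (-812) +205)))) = -6407432 / 21805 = -293.85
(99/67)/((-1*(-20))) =99/1340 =0.07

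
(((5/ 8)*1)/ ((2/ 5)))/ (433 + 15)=25/ 7168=0.00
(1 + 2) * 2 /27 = 2 /9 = 0.22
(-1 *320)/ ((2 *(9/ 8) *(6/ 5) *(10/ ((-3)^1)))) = 320/ 9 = 35.56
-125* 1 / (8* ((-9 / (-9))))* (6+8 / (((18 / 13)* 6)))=-108.80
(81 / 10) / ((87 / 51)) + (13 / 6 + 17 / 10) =1499 / 174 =8.61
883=883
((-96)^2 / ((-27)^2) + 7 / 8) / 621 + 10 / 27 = 157799 / 402408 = 0.39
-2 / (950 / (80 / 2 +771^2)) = -594481 / 475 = -1251.54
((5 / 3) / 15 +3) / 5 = 28 / 45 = 0.62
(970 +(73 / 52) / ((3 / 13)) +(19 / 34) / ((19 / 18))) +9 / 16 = 797375 / 816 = 977.18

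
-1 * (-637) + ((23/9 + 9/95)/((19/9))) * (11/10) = 5761388/9025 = 638.38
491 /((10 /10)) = 491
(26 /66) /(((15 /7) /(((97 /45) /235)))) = 8827 /5234625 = 0.00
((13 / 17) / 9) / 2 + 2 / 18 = 47 / 306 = 0.15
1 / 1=1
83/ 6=13.83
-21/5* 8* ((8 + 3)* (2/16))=-46.20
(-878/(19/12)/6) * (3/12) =-439/19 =-23.11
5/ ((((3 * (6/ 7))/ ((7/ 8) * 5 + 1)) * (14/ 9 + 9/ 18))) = 1505/ 296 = 5.08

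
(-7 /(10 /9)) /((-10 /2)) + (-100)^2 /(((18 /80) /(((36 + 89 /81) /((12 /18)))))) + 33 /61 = 1833051334799 /741150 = 2473252.83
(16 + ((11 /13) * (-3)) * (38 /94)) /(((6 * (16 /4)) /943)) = 8627507 /14664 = 588.35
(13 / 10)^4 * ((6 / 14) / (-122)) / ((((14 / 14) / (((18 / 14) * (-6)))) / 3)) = 6940323 / 29890000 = 0.23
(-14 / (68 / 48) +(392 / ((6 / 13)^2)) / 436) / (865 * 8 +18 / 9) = -188839 / 230876388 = -0.00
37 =37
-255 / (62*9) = -85 / 186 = -0.46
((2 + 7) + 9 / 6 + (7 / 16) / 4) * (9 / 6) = 2037 / 128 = 15.91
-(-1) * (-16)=-16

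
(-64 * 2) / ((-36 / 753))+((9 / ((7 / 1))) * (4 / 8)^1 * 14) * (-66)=6250 / 3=2083.33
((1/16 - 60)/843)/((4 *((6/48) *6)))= -959/40464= -0.02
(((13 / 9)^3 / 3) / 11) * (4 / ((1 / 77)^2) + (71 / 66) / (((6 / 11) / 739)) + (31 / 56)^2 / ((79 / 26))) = 61658162590609 / 26819898336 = 2298.97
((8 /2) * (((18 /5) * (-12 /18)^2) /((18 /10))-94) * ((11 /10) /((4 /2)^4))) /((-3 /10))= 4609 /54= 85.35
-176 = -176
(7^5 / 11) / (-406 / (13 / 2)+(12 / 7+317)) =1529437 / 256509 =5.96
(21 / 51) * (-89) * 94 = -58562 / 17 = -3444.82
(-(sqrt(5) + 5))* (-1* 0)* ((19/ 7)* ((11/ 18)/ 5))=0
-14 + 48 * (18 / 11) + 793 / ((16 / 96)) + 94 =54082 / 11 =4916.55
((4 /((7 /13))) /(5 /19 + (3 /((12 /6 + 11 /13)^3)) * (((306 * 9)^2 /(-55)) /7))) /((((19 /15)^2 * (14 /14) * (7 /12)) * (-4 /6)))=586713699000 /126310611669487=0.00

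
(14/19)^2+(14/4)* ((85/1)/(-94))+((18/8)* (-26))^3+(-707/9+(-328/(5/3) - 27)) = -1224718388941/6108120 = -200506.60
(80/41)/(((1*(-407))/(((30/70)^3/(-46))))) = 1080/131643743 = 0.00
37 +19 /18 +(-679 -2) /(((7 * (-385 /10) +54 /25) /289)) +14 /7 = 186765707 /240606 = 776.23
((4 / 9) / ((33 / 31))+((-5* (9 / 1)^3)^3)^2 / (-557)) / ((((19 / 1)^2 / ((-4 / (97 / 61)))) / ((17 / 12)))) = 722304634851366598016954609 / 17378481879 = 41563160688057164.10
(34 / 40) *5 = 17 / 4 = 4.25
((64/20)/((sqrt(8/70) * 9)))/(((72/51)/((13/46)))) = 221 * sqrt(35)/6210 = 0.21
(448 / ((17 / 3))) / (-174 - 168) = -224 / 969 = -0.23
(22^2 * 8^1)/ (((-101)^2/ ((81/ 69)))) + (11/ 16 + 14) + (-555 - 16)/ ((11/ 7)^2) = -98158368483/ 454230128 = -216.10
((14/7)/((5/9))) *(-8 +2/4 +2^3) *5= 9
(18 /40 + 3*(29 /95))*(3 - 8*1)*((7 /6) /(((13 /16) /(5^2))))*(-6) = 363300 /247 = 1470.85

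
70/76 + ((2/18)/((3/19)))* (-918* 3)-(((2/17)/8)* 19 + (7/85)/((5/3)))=-62578271/32300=-1937.41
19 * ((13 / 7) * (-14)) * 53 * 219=-5733858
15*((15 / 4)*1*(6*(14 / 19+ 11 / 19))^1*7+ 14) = 126105 / 38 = 3318.55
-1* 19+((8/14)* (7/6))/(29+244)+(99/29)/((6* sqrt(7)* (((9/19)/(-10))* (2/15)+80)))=-15559/819+15675* sqrt(7)/15426782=-18.99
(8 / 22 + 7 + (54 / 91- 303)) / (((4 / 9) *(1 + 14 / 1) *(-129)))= 0.34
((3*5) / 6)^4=625 / 16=39.06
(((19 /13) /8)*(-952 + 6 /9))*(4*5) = -3476.03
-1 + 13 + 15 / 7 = 99 / 7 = 14.14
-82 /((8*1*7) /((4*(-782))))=32062 /7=4580.29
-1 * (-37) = 37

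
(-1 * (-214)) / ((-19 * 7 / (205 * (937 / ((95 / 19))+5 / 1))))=-8440588 / 133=-63463.07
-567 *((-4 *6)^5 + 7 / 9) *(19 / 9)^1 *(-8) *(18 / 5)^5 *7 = -1008557977840632576 / 3125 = -322738552909002.42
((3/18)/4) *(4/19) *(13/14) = 0.01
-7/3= -2.33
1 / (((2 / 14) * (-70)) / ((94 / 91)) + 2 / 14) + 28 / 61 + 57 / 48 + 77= 120274319 / 1531344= 78.54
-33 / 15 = -11 / 5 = -2.20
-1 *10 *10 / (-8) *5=125 / 2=62.50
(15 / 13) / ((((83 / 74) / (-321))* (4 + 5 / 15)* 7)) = -1068930 / 98189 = -10.89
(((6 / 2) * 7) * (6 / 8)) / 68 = 63 / 272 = 0.23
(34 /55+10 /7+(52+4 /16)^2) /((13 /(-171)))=-2877894603 /80080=-35937.74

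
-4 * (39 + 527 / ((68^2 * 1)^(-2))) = -45071940764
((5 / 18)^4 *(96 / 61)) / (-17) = -1250 / 2267919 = -0.00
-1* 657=-657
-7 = -7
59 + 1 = 60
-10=-10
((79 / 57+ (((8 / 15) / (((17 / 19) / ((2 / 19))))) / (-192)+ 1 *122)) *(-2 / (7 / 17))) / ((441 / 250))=-179341025 / 527877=-339.74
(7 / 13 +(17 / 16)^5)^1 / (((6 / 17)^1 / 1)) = 5.36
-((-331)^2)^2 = -12003612721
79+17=96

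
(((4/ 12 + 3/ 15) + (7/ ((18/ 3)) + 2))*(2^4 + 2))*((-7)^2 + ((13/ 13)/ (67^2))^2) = 65761168338/ 20151121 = 3263.40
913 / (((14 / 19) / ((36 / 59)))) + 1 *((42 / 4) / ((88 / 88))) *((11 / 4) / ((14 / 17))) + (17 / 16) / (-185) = 120888043 / 152810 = 791.10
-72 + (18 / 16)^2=-4527 / 64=-70.73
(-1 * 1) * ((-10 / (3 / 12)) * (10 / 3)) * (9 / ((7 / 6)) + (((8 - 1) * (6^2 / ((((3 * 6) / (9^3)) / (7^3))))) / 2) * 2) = 3267288000 / 7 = 466755428.57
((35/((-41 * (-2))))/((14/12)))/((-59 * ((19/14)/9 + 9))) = -1890/2789107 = -0.00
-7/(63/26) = -26/9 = -2.89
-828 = -828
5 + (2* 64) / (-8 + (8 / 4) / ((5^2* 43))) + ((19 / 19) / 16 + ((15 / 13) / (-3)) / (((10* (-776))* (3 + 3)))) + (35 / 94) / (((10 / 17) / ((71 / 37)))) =-978072260441 / 100556659424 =-9.73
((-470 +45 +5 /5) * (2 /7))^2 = 719104 /49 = 14675.59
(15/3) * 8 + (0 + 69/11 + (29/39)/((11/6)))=6675/143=46.68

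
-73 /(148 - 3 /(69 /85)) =-0.51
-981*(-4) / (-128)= -981 / 32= -30.66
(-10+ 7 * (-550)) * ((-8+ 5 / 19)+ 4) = 274060 / 19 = 14424.21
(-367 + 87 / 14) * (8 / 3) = -20204 / 21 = -962.10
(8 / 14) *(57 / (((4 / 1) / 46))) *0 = 0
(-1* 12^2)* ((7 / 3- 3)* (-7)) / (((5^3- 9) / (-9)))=1512 / 29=52.14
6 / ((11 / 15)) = 90 / 11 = 8.18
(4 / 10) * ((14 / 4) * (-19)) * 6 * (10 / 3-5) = 266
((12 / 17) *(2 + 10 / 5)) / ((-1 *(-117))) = 16 / 663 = 0.02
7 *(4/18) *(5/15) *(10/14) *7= 70/27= 2.59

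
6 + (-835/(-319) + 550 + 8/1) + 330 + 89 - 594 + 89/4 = 528095/1276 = 413.87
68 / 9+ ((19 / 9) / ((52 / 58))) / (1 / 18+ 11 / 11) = 1145 / 117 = 9.79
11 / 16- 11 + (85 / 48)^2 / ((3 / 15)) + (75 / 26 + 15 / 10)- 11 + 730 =21827561 / 29952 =728.75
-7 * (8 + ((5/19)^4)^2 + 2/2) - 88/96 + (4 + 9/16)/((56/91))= -368493417300577/6521688207744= -56.50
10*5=50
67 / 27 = 2.48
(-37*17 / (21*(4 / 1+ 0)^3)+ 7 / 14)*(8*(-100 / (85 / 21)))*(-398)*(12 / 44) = 128355 / 187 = 686.39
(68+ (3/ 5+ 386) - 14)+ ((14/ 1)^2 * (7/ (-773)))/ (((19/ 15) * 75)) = 32354089/ 73435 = 440.58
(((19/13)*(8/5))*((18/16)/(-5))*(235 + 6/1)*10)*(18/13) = -1483596/845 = -1755.73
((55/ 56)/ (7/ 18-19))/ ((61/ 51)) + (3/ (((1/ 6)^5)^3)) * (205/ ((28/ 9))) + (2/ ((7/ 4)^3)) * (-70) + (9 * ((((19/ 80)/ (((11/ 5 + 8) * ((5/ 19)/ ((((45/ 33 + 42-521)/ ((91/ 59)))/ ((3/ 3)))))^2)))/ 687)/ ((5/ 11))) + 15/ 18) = 92945496059052.54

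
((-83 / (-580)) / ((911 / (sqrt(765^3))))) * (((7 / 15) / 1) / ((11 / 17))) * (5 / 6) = 503727 * sqrt(85) / 2324872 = 2.00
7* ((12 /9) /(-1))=-28 /3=-9.33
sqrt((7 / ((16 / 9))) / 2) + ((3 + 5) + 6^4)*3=3*sqrt(14) / 8 + 3912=3913.40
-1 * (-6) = 6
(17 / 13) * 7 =119 / 13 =9.15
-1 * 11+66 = 55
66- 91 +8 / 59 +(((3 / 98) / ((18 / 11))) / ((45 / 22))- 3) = -21742981 / 780570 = -27.86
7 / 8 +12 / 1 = 103 / 8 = 12.88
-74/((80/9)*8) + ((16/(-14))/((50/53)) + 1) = -14023/11200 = -1.25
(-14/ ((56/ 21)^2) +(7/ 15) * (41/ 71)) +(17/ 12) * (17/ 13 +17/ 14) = 5810359/ 3101280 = 1.87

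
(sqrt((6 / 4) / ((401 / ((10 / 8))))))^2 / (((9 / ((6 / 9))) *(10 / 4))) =1 / 7218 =0.00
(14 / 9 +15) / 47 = 149 / 423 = 0.35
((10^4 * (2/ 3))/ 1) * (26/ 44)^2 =845000/ 363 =2327.82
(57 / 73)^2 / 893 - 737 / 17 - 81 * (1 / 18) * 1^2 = -407497487 / 8515742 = -47.85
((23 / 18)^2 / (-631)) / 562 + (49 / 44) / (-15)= -0.07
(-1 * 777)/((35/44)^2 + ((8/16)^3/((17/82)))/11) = -1130.08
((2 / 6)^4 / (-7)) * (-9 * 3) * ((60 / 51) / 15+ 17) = 871 / 1071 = 0.81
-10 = -10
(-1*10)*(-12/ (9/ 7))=280/ 3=93.33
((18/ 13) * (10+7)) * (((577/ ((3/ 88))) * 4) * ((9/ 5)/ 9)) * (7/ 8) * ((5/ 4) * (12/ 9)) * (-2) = -12084688/ 13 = -929591.38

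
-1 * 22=-22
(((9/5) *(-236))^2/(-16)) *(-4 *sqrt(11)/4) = 281961 *sqrt(11)/25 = 37406.35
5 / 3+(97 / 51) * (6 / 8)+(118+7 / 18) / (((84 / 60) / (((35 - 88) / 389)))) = -8.43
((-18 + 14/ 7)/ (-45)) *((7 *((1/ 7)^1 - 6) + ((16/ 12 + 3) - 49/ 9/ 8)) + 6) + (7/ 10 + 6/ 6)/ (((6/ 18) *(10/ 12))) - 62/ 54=-12502/ 2025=-6.17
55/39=1.41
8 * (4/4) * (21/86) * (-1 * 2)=-168/43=-3.91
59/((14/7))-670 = -1281/2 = -640.50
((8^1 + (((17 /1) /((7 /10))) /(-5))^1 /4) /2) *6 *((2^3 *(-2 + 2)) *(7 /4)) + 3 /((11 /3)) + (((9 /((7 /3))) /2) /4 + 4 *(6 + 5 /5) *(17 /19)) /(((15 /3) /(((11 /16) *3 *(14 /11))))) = 951297 /66880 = 14.22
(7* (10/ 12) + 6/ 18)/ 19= 37/ 114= 0.32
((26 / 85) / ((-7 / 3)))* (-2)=156 / 595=0.26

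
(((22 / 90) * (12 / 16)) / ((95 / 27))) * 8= 198 / 475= 0.42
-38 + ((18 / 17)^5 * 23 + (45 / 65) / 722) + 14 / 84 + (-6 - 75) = -1763604734081 / 19990166703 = -88.22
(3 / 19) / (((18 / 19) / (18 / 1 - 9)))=3 / 2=1.50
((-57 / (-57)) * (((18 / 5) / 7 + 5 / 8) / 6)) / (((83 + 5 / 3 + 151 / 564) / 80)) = 59972 / 335321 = 0.18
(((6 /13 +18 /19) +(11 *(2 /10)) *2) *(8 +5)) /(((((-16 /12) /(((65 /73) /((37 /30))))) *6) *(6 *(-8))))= 233155 /1642208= 0.14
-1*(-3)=3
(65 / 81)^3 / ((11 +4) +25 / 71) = 3899675 / 115854138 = 0.03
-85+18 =-67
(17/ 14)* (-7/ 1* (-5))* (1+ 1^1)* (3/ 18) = 85/ 6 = 14.17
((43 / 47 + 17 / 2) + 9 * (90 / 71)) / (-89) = -138975 / 593986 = -0.23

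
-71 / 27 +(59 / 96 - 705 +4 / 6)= -610285 / 864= -706.35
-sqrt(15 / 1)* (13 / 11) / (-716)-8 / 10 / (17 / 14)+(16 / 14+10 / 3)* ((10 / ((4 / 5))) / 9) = 13* sqrt(15) / 7876+89291 / 16065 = 5.56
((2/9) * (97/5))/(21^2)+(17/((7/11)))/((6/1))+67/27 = 275593/39690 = 6.94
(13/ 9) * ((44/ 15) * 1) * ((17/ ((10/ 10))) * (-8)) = -77792/ 135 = -576.24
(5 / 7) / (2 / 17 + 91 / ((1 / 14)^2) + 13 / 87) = 0.00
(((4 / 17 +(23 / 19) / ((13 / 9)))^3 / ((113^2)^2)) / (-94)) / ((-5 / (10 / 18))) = 91550911843 / 10212257593330313728194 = 0.00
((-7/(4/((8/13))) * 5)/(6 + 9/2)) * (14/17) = -280/663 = -0.42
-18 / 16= -1.12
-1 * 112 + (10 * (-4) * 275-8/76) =-211130/19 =-11112.11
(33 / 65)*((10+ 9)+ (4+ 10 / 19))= 14751 / 1235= 11.94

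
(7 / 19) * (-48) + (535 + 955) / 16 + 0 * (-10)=11467 / 152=75.44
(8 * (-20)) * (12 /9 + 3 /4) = -1000 /3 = -333.33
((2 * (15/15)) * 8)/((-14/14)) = -16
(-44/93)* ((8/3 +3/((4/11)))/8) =-0.65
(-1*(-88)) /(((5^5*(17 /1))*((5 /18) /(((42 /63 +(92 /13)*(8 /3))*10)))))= 804672 /690625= 1.17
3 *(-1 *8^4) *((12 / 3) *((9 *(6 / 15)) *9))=-7962624 / 5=-1592524.80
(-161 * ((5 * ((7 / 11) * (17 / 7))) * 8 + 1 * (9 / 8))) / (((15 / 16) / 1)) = -1783558 / 165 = -10809.44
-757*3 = -2271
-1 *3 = -3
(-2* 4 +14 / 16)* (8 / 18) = -19 / 6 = -3.17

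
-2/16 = -1/8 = -0.12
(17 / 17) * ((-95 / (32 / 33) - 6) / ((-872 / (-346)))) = -41.25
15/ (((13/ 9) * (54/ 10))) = 25/ 13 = 1.92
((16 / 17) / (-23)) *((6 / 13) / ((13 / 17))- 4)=9184 / 66079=0.14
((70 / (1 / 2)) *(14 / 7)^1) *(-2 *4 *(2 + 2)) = -8960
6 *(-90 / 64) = -135 / 16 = -8.44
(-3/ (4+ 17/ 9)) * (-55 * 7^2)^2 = -3700031.60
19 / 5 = 3.80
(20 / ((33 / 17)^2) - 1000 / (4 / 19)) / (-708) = 2583485 / 385506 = 6.70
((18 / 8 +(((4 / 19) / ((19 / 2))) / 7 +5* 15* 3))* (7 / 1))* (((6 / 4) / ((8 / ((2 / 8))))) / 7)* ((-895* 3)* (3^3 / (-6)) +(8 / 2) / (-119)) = 19816592673075 / 153965056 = 128708.38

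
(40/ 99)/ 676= 10/ 16731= 0.00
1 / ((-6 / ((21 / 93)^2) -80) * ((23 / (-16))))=392 / 111389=0.00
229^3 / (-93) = -12008989 / 93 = -129128.91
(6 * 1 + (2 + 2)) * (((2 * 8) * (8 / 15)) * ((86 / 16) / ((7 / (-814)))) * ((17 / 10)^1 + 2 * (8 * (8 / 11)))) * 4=-99583872 / 35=-2845253.49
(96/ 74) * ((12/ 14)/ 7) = 288/ 1813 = 0.16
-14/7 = -2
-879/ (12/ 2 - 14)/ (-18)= -293/ 48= -6.10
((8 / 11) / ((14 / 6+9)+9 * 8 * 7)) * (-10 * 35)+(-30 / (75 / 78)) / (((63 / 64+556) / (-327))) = 27011735304 / 1515532205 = 17.82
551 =551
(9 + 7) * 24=384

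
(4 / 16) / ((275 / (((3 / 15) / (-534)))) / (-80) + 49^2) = 2 / 92633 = 0.00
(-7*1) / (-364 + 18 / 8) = 28 / 1447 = 0.02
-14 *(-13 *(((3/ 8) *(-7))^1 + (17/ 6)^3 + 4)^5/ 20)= 2183282964737931875/ 29386561536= 74295285.01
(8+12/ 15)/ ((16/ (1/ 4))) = 11/ 80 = 0.14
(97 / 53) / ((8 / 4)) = 97 / 106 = 0.92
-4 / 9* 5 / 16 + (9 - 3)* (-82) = -17717 / 36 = -492.14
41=41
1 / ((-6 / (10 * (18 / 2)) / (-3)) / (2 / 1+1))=135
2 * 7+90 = 104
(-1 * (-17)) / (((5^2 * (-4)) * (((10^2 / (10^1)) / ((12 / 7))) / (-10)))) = 51 / 175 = 0.29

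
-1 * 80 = -80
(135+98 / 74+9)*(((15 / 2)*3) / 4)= 241965 / 296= 817.45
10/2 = 5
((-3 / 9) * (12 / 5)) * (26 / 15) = -104 / 75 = -1.39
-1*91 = -91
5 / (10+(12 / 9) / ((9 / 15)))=9 / 22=0.41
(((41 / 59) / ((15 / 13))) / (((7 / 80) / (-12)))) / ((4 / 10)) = -85280 / 413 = -206.49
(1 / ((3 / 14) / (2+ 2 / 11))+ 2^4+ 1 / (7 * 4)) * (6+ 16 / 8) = 209.74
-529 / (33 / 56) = -29624 / 33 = -897.70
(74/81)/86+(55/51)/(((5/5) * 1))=64484/59211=1.09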